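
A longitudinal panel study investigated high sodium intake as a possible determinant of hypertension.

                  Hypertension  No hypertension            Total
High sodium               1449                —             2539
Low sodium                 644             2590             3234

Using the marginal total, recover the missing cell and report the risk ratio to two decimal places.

The missing cell is in the exposed row: 2539 − 1449 = 1090.
So a = 1449, b = 1090, c = 644, d = 2590.
RR = [a/(a+b)] / [c/(c+d)] = (1449/2539) / (644/3234) = 0.57070/0.19913 = 2.86589

2.87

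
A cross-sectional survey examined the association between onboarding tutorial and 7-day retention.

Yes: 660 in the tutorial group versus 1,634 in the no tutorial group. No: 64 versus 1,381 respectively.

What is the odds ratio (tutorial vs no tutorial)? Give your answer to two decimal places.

8.72

From the description: a = 660, b = 64, c = 1634, d = 1381.
OR = (a·d)/(b·c) = (660 × 1381) / (64 × 1634) = 911460 / 104576 = 8.71577
The odds of 7-day retention are about 8.72 times as high in the tutorial group.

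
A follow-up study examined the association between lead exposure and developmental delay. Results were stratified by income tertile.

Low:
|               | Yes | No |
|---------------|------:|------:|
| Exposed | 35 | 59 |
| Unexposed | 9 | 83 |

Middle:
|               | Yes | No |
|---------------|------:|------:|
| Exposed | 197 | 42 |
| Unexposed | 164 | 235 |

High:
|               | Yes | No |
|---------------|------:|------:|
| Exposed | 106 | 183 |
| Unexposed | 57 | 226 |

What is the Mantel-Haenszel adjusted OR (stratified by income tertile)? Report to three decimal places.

4.079

OR_MH = Σ(aᵢdᵢ/nᵢ) / Σ(bᵢcᵢ/nᵢ), where nᵢ is the stratum total.
Stratum 1 (Low): n = 186; a·d/n = 35·83/186 = 15.6183; b·c/n = 59·9/186 = 2.8548
Stratum 2 (Middle): n = 638; a·d/n = 197·235/638 = 72.5627; b·c/n = 42·164/638 = 10.7962
Stratum 3 (High): n = 572; a·d/n = 106·226/572 = 41.8811; b·c/n = 183·57/572 = 18.2360
OR_MH = (15.6183 + 72.5627 + 41.8811) / (2.8548 + 10.7962 + 18.2360) = 130.0621 / 31.8871 = 4.07883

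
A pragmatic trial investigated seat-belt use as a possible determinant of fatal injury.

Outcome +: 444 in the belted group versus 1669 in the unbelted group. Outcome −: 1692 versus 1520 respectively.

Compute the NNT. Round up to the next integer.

4

Risk in treated group = 444/2136 = 0.20787; risk in control = 1669/3189 = 0.52336.
Absolute risk reduction = 0.52336 − 0.20787 = 0.31550
NNT = 1 / ARR = 1 / 0.31550 = 3.170 → round up → 4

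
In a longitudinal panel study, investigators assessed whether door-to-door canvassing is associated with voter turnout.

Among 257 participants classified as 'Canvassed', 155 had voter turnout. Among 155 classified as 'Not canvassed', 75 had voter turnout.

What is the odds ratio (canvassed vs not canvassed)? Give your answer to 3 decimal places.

1.621

From the description: a = 155, b = 102, c = 75, d = 80.
OR = (a·d)/(b·c) = (155 × 80) / (102 × 75) = 12400 / 7650 = 1.62092
The odds of voter turnout are about 1.62 times as high in the canvassed group.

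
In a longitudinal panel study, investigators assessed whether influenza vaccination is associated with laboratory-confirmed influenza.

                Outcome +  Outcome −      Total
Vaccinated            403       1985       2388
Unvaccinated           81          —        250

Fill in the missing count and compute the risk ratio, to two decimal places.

The missing cell is in the unexposed row: 250 − 81 = 169.
So a = 403, b = 1985, c = 81, d = 169.
RR = [a/(a+b)] / [c/(c+d)] = (403/2388) / (81/250) = 0.16876/0.32400 = 0.52087

0.52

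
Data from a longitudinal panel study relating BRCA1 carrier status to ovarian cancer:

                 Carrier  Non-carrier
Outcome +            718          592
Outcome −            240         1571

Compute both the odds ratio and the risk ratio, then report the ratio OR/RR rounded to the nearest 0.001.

2.899

Reading the table with exposure as columns: a = 718 (Carrier, case), b = 240 (Carrier, non-case), c = 592 (Non-carrier, case), d = 1571.
OR = (718·1571)/(240·592) = 1127978/142080 = 7.93903
Risk in exposed = 718/958 = 0.74948; risk in unexposed = 592/2163 = 0.27369; RR = 2.73838
OR/RR = 7.93903 / 2.73838 = 2.89917
The outcome is not rare, so the OR lies further from 1 than the RR.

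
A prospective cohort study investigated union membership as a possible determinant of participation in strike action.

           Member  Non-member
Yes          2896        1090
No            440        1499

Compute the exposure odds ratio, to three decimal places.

9.052

Reading the table with exposure as columns: a = 2896 (Member, case), b = 440 (Member, non-case), c = 1090 (Non-member, case), d = 1499.
OR = (a·d)/(b·c) = (2896 × 1499) / (440 × 1090) = 4341104 / 479600 = 9.05151
The odds of participation in strike action are about 9.05 times as high in the member group.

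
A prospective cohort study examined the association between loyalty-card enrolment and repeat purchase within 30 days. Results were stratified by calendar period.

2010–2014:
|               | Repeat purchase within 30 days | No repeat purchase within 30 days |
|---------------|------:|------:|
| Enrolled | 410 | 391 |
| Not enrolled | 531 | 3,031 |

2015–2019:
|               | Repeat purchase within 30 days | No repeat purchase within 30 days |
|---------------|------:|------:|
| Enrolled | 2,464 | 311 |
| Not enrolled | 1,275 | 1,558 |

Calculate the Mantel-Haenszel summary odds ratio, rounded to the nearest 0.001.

8.195

OR_MH = Σ(aᵢdᵢ/nᵢ) / Σ(bᵢcᵢ/nᵢ), where nᵢ is the stratum total.
Stratum 1 (2010–2014): n = 4363; a·d/n = 410·3031/4363 = 284.8292; b·c/n = 391·531/4363 = 47.5868
Stratum 2 (2015–2019): n = 5608; a·d/n = 2464·1558/5608 = 684.5421; b·c/n = 311·1275/5608 = 70.7070
OR_MH = (284.8292 + 684.5421) / (47.5868 + 70.7070) = 969.3713 / 118.2938 = 8.19461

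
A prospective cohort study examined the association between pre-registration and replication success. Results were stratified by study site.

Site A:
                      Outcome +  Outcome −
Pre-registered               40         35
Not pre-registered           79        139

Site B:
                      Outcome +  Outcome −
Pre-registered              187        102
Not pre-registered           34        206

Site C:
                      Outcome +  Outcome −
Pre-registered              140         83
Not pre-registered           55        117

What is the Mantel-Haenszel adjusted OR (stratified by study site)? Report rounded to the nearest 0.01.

4.84

OR_MH = Σ(aᵢdᵢ/nᵢ) / Σ(bᵢcᵢ/nᵢ), where nᵢ is the stratum total.
Stratum 1 (Site A): n = 293; a·d/n = 40·139/293 = 18.9761; b·c/n = 35·79/293 = 9.4369
Stratum 2 (Site B): n = 529; a·d/n = 187·206/529 = 72.8204; b·c/n = 102·34/529 = 6.5558
Stratum 3 (Site C): n = 395; a·d/n = 140·117/395 = 41.4684; b·c/n = 83·55/395 = 11.5570
OR_MH = (18.9761 + 72.8204 + 41.4684) / (9.4369 + 6.5558 + 11.5570) = 133.2649 / 27.5496 = 4.83727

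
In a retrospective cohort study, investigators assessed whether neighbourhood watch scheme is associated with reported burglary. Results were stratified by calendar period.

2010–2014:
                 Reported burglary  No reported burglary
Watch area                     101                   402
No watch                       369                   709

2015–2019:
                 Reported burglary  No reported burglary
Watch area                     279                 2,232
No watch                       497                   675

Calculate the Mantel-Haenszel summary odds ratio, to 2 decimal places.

0.24

OR_MH = Σ(aᵢdᵢ/nᵢ) / Σ(bᵢcᵢ/nᵢ), where nᵢ is the stratum total.
Stratum 1 (2010–2014): n = 1581; a·d/n = 101·709/1581 = 45.2935; b·c/n = 402·369/1581 = 93.8254
Stratum 2 (2015–2019): n = 3683; a·d/n = 279·675/3683 = 51.1336; b·c/n = 2232·497/3683 = 301.1958
OR_MH = (45.2935 + 51.1336) / (93.8254 + 301.1958) = 96.4271 / 395.0212 = 0.24411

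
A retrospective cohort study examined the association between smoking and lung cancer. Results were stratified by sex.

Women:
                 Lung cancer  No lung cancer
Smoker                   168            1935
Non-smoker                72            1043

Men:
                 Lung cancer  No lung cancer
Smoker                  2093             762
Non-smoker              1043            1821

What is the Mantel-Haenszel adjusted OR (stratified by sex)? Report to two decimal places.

OR_MH = Σ(aᵢdᵢ/nᵢ) / Σ(bᵢcᵢ/nᵢ), where nᵢ is the stratum total.
Stratum 1 (Women): n = 3218; a·d/n = 168·1043/3218 = 54.4512; b·c/n = 1935·72/3218 = 43.2940
Stratum 2 (Men): n = 5719; a·d/n = 2093·1821/5719 = 666.4370; b·c/n = 762·1043/5719 = 138.9694
OR_MH = (54.4512 + 666.4370) / (43.2940 + 138.9694) = 720.8882 / 182.2634 = 3.95520

3.96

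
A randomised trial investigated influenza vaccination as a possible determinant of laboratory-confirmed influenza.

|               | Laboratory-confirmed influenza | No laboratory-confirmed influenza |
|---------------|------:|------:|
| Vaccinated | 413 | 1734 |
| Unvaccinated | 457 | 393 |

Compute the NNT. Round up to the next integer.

Risk in treated group = 413/2147 = 0.19236; risk in control = 457/850 = 0.53765.
Absolute risk reduction = 0.53765 − 0.19236 = 0.34529
NNT = 1 / ARR = 1 / 0.34529 = 2.896 → round up → 3

3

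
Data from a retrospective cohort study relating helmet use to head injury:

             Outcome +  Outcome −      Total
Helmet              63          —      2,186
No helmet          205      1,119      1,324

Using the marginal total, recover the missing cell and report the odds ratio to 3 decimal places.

The missing cell is in the exposed row: 2186 − 63 = 2123.
So a = 63, b = 2123, c = 205, d = 1119.
OR = (a·d)/(b·c) = (63 × 1119) / (2123 × 205) = 70497 / 435215 = 0.16198

0.162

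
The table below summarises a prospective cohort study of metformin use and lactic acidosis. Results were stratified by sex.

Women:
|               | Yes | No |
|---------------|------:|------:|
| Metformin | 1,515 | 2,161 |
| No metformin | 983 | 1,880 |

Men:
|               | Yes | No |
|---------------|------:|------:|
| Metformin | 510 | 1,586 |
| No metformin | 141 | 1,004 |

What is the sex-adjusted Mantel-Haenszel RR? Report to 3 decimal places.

1.310

RR_MH = Σ(aᵢ·n₀ᵢ/nᵢ) / Σ(cᵢ·n₁ᵢ/nᵢ), with n₁ᵢ = aᵢ+bᵢ (exposed), n₀ᵢ = cᵢ+dᵢ (unexposed), nᵢ = n₁ᵢ+n₀ᵢ.
Stratum 1 (Women): n₁ = 3676, n₀ = 2863, n = 6539; a·n₀/n = 1515·2863/6539 = 663.3193; c·n₁/n = 983·3676/6539 = 552.6087
Stratum 2 (Men): n₁ = 2096, n₀ = 1145, n = 3241; a·n₀/n = 510·1145/3241 = 180.1759; c·n₁/n = 141·2096/3241 = 91.1867
RR_MH = (663.3193 + 180.1759) / (552.6087 + 91.1867) = 843.4952 / 643.7953 = 1.31019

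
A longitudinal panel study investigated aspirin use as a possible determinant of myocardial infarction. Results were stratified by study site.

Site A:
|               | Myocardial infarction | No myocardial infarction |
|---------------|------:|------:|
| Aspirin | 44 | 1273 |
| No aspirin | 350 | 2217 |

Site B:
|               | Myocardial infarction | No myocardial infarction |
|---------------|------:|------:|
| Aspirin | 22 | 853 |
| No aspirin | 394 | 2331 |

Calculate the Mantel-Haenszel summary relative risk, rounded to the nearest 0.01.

0.21

RR_MH = Σ(aᵢ·n₀ᵢ/nᵢ) / Σ(cᵢ·n₁ᵢ/nᵢ), with n₁ᵢ = aᵢ+bᵢ (exposed), n₀ᵢ = cᵢ+dᵢ (unexposed), nᵢ = n₁ᵢ+n₀ᵢ.
Stratum 1 (Site A): n₁ = 1317, n₀ = 2567, n = 3884; a·n₀/n = 44·2567/3884 = 29.0803; c·n₁/n = 350·1317/3884 = 118.6792
Stratum 2 (Site B): n₁ = 875, n₀ = 2725, n = 3600; a·n₀/n = 22·2725/3600 = 16.6528; c·n₁/n = 394·875/3600 = 95.7639
RR_MH = (29.0803 + 16.6528) / (118.6792 + 95.7639) = 45.7331 / 214.4431 = 0.21326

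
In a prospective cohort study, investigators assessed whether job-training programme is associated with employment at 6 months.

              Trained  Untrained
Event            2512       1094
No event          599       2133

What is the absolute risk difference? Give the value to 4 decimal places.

0.4684

Reading the table with exposure as columns: a = 2512 (Trained, case), b = 599 (Trained, non-case), c = 1094 (Untrained, case), d = 2133.
Risk in exposed = 2512/3111 = 0.807457; risk in unexposed = 1094/3227 = 0.339015.
Risk difference = 0.807457 − 0.339015 = 0.468443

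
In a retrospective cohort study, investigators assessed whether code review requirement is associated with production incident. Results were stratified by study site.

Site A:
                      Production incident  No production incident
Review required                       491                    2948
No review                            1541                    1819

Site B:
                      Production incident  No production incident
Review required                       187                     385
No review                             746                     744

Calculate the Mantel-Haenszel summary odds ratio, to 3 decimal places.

0.246

OR_MH = Σ(aᵢdᵢ/nᵢ) / Σ(bᵢcᵢ/nᵢ), where nᵢ is the stratum total.
Stratum 1 (Site A): n = 6799; a·d/n = 491·1819/6799 = 131.3618; b·c/n = 2948·1541/6799 = 668.1671
Stratum 2 (Site B): n = 2062; a·d/n = 187·744/2062 = 67.4724; b·c/n = 385·746/2062 = 139.2871
OR_MH = (131.3618 + 67.4724) / (668.1671 + 139.2871) = 198.8342 / 807.4542 = 0.24625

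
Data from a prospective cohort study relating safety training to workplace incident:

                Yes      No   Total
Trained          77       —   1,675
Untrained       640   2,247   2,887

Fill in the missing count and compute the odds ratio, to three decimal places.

0.169

The missing cell is in the exposed row: 1675 − 77 = 1598.
So a = 77, b = 1598, c = 640, d = 2247.
OR = (a·d)/(b·c) = (77 × 2247) / (1598 × 640) = 173019 / 1022720 = 0.16918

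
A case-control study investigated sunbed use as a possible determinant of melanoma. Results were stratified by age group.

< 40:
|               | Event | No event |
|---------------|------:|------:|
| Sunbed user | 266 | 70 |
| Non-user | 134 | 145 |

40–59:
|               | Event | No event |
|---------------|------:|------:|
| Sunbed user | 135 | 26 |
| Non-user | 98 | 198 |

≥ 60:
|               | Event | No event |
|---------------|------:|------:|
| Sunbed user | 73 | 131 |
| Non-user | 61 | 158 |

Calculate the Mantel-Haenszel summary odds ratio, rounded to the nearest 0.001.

3.738

OR_MH = Σ(aᵢdᵢ/nᵢ) / Σ(bᵢcᵢ/nᵢ), where nᵢ is the stratum total.
Stratum 1 (< 40): n = 615; a·d/n = 266·145/615 = 62.7154; b·c/n = 70·134/615 = 15.2520
Stratum 2 (40–59): n = 457; a·d/n = 135·198/457 = 58.4902; b·c/n = 26·98/457 = 5.5755
Stratum 3 (≥ 60): n = 423; a·d/n = 73·158/423 = 27.2671; b·c/n = 131·61/423 = 18.8913
OR_MH = (62.7154 + 58.4902 + 27.2671) / (15.2520 + 5.5755 + 18.8913) = 148.4727 / 39.7188 = 3.73810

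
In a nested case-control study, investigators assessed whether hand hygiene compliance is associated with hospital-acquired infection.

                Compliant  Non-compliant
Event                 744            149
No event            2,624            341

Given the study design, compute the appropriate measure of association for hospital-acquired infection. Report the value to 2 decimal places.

0.65

Reading the table with exposure as columns: a = 744 (Compliant, case), b = 2624 (Compliant, non-case), c = 149 (Non-compliant, case), d = 341.
This is a nested case-control study: participants were sampled on outcome status, so risks in the source population cannot be estimated directly — relative risk is not valid here. The odds ratio is the appropriate measure.
OR = (a·d)/(b·c) = (744 × 341) / (2624 × 149) = 253704 / 390976 = 0.64890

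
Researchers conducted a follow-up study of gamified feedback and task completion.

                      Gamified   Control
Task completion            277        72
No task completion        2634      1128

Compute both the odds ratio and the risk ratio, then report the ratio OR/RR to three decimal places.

Reading the table with exposure as columns: a = 277 (Gamified, case), b = 2634 (Gamified, non-case), c = 72 (Control, case), d = 1128.
OR = (277·1128)/(2634·72) = 312456/189648 = 1.64756
Risk in exposed = 277/2911 = 0.09516; risk in unexposed = 72/1200 = 0.06000; RR = 1.58594
OR/RR = 1.64756 / 1.58594 = 1.03885
The outcome is rare in both groups, so OR ≈ RR (ratio near 1).

1.039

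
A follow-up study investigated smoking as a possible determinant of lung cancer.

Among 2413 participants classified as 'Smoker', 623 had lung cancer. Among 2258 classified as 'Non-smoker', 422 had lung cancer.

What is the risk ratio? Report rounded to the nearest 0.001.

1.381

From the description: a = 623, b = 1790, c = 422, d = 1836.
Risk in exposed = 623/2413 = 0.25818; risk in unexposed = 422/2258 = 0.18689.
RR = 0.25818 / 0.18689 = 1.38147
The risk among the exposed is 1.38 times that among the unexposed.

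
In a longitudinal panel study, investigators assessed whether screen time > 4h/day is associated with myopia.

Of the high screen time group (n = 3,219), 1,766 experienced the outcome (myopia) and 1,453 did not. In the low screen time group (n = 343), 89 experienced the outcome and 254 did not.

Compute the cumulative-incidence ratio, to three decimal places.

From the description: a = 1766, b = 1453, c = 89, d = 254.
Risk in exposed = 1766/3219 = 0.54862; risk in unexposed = 89/343 = 0.25948.
RR = 0.54862 / 0.25948 = 2.11434
The risk among the exposed is 2.11 times that among the unexposed.

2.114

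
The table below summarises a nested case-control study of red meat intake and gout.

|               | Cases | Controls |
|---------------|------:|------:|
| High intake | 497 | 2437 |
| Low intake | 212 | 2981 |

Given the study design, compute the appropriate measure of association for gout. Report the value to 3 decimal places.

Cells: a = 497, b = 2437, c = 212, d = 2981.
This is a nested case-control study: participants were sampled on outcome status, so risks in the source population cannot be estimated directly — relative risk is not valid here. The odds ratio is the appropriate measure.
OR = (a·d)/(b·c) = (497 × 2981) / (2437 × 212) = 1481557 / 516644 = 2.86766

2.868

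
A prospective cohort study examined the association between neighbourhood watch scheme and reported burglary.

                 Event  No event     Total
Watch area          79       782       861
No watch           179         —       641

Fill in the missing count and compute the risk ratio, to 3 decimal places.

The missing cell is in the unexposed row: 641 − 179 = 462.
So a = 79, b = 782, c = 179, d = 462.
RR = [a/(a+b)] / [c/(c+d)] = (79/861) / (179/641) = 0.09175/0.27925 = 0.32857

0.329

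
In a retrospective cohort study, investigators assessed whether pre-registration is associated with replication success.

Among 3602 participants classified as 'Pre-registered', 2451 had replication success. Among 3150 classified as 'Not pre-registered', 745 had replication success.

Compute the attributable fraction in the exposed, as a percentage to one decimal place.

65.2

From the description: a = 2451, b = 1151, c = 745, d = 2405.
Risk in exposed = 2451/3602 = 0.68046; risk in unexposed = 745/3150 = 0.23651.
RR = 0.68046/0.23651 = 2.87709
AR% = (RR − 1)/RR × 100 = (2.87709 − 1)/2.87709 × 100 = 65.2427%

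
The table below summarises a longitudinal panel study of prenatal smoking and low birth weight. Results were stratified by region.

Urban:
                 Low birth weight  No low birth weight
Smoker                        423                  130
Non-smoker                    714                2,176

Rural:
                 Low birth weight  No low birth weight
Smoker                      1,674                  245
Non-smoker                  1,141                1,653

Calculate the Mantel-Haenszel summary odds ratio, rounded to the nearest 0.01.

OR_MH = Σ(aᵢdᵢ/nᵢ) / Σ(bᵢcᵢ/nᵢ), where nᵢ is the stratum total.
Stratum 1 (Urban): n = 3443; a·d/n = 423·2176/3443 = 267.3389; b·c/n = 130·714/3443 = 26.9590
Stratum 2 (Rural): n = 4713; a·d/n = 1674·1653/4713 = 587.1254; b·c/n = 245·1141/4713 = 59.3136
OR_MH = (267.3389 + 587.1254) / (26.9590 + 59.3136) = 854.4643 / 86.2726 = 9.90423

9.90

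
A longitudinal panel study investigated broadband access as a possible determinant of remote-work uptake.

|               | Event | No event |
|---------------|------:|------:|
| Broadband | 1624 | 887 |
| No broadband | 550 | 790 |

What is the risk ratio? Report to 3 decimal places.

Cells: a = 1624, b = 887, c = 550, d = 790.
Risk in exposed = 1624/2511 = 0.64675; risk in unexposed = 550/1340 = 0.41045.
RR = 0.64675 / 0.41045 = 1.57573
The risk among the exposed is 1.58 times that among the unexposed.

1.576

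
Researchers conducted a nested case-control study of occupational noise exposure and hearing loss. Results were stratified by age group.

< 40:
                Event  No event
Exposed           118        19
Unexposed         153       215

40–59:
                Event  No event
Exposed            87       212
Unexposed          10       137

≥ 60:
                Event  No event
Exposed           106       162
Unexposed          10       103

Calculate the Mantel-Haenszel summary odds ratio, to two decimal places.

OR_MH = Σ(aᵢdᵢ/nᵢ) / Σ(bᵢcᵢ/nᵢ), where nᵢ is the stratum total.
Stratum 1 (< 40): n = 505; a·d/n = 118·215/505 = 50.2376; b·c/n = 19·153/505 = 5.7564
Stratum 2 (40–59): n = 446; a·d/n = 87·137/446 = 26.7242; b·c/n = 212·10/446 = 4.7534
Stratum 3 (≥ 60): n = 381; a·d/n = 106·103/381 = 28.6562; b·c/n = 162·10/381 = 4.2520
OR_MH = (50.2376 + 26.7242 + 28.6562) / (5.7564 + 4.7534 + 4.2520) = 105.6180 / 14.7618 = 7.15483

7.15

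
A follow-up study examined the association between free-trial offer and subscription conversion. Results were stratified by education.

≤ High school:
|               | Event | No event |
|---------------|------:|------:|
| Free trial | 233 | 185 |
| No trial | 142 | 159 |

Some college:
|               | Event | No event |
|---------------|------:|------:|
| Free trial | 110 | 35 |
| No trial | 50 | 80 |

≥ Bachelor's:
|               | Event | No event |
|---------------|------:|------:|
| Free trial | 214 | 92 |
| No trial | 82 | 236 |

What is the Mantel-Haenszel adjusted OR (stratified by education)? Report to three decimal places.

OR_MH = Σ(aᵢdᵢ/nᵢ) / Σ(bᵢcᵢ/nᵢ), where nᵢ is the stratum total.
Stratum 1 (≤ High school): n = 719; a·d/n = 233·159/719 = 51.5257; b·c/n = 185·142/719 = 36.5369
Stratum 2 (Some college): n = 275; a·d/n = 110·80/275 = 32.0000; b·c/n = 35·50/275 = 6.3636
Stratum 3 (≥ Bachelor's): n = 624; a·d/n = 214·236/624 = 80.9359; b·c/n = 92·82/624 = 12.0897
OR_MH = (51.5257 + 32.0000 + 80.9359) / (36.5369 + 6.3636 + 12.0897) = 164.4616 / 54.9902 = 2.99074

2.991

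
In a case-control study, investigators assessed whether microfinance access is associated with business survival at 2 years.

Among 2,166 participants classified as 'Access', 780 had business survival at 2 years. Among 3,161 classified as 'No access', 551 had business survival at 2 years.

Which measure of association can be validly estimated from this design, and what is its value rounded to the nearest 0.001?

From the description: a = 780, b = 1386, c = 551, d = 2610.
This is a case-control study: participants were sampled on outcome status, so risks in the source population cannot be estimated directly — relative risk is not valid here. The odds ratio is the appropriate measure.
OR = (a·d)/(b·c) = (780 × 2610) / (1386 × 551) = 2035800 / 763686 = 2.66576

2.666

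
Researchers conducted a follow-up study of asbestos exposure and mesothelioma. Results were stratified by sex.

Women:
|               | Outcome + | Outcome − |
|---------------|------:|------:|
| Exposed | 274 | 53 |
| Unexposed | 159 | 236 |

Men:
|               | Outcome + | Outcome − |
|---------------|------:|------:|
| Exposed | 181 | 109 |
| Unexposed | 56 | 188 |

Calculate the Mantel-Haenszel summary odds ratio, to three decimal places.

OR_MH = Σ(aᵢdᵢ/nᵢ) / Σ(bᵢcᵢ/nᵢ), where nᵢ is the stratum total.
Stratum 1 (Women): n = 722; a·d/n = 274·236/722 = 89.5623; b·c/n = 53·159/722 = 11.6717
Stratum 2 (Men): n = 534; a·d/n = 181·188/534 = 63.7228; b·c/n = 109·56/534 = 11.4307
OR_MH = (89.5623 + 63.7228) / (11.6717 + 11.4307) = 153.2852 / 23.1025 = 6.63502

6.635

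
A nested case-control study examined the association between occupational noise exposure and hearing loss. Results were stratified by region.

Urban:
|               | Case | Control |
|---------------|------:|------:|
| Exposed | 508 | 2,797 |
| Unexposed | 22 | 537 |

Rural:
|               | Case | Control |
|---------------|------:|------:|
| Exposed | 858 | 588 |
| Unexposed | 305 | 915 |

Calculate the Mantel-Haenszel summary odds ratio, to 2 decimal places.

OR_MH = Σ(aᵢdᵢ/nᵢ) / Σ(bᵢcᵢ/nᵢ), where nᵢ is the stratum total.
Stratum 1 (Urban): n = 3864; a·d/n = 508·537/3864 = 70.5994; b·c/n = 2797·22/3864 = 15.9249
Stratum 2 (Rural): n = 2666; a·d/n = 858·915/2666 = 294.4749; b·c/n = 588·305/2666 = 67.2693
OR_MH = (70.5994 + 294.4749) / (15.9249 + 67.2693) = 365.0742 / 83.1943 = 4.38821

4.39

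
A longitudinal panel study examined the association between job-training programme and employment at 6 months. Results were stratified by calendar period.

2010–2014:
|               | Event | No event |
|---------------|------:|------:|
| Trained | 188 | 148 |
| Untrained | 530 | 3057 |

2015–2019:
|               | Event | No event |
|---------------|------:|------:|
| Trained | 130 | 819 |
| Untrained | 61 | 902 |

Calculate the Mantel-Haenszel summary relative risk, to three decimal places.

RR_MH = Σ(aᵢ·n₀ᵢ/nᵢ) / Σ(cᵢ·n₁ᵢ/nᵢ), with n₁ᵢ = aᵢ+bᵢ (exposed), n₀ᵢ = cᵢ+dᵢ (unexposed), nᵢ = n₁ᵢ+n₀ᵢ.
Stratum 1 (2010–2014): n₁ = 336, n₀ = 3587, n = 3923; a·n₀/n = 188·3587/3923 = 171.8980; c·n₁/n = 530·336/3923 = 45.3938
Stratum 2 (2015–2019): n₁ = 949, n₀ = 963, n = 1912; a·n₀/n = 130·963/1912 = 65.4759; c·n₁/n = 61·949/1912 = 30.2767
RR_MH = (171.8980 + 65.4759) / (45.3938 + 30.2767) = 237.3740 / 75.6705 = 3.13694

3.137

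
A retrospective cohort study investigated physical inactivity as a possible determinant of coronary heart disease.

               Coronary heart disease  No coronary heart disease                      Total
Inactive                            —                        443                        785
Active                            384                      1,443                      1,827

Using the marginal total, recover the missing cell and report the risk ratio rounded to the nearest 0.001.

2.073

The missing cell is in the exposed row: 785 − 443 = 342.
So a = 342, b = 443, c = 384, d = 1443.
RR = [a/(a+b)] / [c/(c+d)] = (342/785) / (384/1827) = 0.43567/0.21018 = 2.07283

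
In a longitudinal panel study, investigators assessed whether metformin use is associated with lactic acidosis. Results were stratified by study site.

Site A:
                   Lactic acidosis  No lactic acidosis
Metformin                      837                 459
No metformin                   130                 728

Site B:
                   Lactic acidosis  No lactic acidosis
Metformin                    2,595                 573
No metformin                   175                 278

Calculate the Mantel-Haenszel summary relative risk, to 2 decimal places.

RR_MH = Σ(aᵢ·n₀ᵢ/nᵢ) / Σ(cᵢ·n₁ᵢ/nᵢ), with n₁ᵢ = aᵢ+bᵢ (exposed), n₀ᵢ = cᵢ+dᵢ (unexposed), nᵢ = n₁ᵢ+n₀ᵢ.
Stratum 1 (Site A): n₁ = 1296, n₀ = 858, n = 2154; a·n₀/n = 837·858/2154 = 333.4011; c·n₁/n = 130·1296/2154 = 78.2173
Stratum 2 (Site B): n₁ = 3168, n₀ = 453, n = 3621; a·n₀/n = 2595·453/3621 = 324.6437; c·n₁/n = 175·3168/3621 = 153.1069
RR_MH = (333.4011 + 324.6437) / (78.2173 + 153.1069) = 658.0449 / 231.3241 = 2.84469

2.84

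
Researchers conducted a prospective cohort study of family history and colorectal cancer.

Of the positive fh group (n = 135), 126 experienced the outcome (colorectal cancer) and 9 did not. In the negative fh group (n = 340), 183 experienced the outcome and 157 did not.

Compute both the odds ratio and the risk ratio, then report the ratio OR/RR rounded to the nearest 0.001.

6.926

From the description: a = 126, b = 9, c = 183, d = 157.
OR = (126·157)/(9·183) = 19782/1647 = 12.01093
Risk in exposed = 126/135 = 0.93333; risk in unexposed = 183/340 = 0.53824; RR = 1.73406
OR/RR = 12.01093 / 1.73406 = 6.92647
The outcome is not rare, so the OR lies further from 1 than the RR.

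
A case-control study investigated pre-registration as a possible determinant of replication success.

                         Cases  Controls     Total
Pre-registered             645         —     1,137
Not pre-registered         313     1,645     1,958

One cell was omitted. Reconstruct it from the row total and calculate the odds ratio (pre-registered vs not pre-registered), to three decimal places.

6.890

The missing cell is in the exposed row: 1137 − 645 = 492.
So a = 645, b = 492, c = 313, d = 1645.
OR = (a·d)/(b·c) = (645 × 1645) / (492 × 313) = 1061025 / 153996 = 6.88995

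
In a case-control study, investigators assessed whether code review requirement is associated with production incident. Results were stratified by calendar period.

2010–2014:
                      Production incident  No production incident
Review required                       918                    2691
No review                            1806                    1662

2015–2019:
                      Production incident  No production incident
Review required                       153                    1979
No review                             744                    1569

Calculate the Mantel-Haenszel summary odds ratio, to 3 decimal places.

OR_MH = Σ(aᵢdᵢ/nᵢ) / Σ(bᵢcᵢ/nᵢ), where nᵢ is the stratum total.
Stratum 1 (2010–2014): n = 7077; a·d/n = 918·1662/7077 = 215.5880; b·c/n = 2691·1806/7077 = 686.7240
Stratum 2 (2015–2019): n = 4445; a·d/n = 153·1569/4445 = 54.0061; b·c/n = 1979·744/4445 = 331.2432
OR_MH = (215.5880 + 54.0061) / (686.7240 + 331.2432) = 269.5940 / 1017.9672 = 0.26484

0.265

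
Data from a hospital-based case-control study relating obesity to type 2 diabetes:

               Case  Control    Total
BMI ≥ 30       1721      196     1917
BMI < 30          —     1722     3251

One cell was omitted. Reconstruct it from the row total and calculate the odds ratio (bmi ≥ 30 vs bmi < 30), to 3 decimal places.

9.889

The missing cell is in the unexposed row: 3251 − 1722 = 1529.
So a = 1721, b = 196, c = 1529, d = 1722.
OR = (a·d)/(b·c) = (1721 × 1722) / (196 × 1529) = 2963562 / 299684 = 9.88896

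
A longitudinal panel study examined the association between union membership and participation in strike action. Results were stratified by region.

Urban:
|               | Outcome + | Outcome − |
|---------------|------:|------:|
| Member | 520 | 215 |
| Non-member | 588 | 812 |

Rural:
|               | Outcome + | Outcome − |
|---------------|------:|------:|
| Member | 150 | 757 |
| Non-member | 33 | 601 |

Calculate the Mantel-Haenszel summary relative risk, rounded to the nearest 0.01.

RR_MH = Σ(aᵢ·n₀ᵢ/nᵢ) / Σ(cᵢ·n₁ᵢ/nᵢ), with n₁ᵢ = aᵢ+bᵢ (exposed), n₀ᵢ = cᵢ+dᵢ (unexposed), nᵢ = n₁ᵢ+n₀ᵢ.
Stratum 1 (Urban): n₁ = 735, n₀ = 1400, n = 2135; a·n₀/n = 520·1400/2135 = 340.9836; c·n₁/n = 588·735/2135 = 202.4262
Stratum 2 (Rural): n₁ = 907, n₀ = 634, n = 1541; a·n₀/n = 150·634/1541 = 61.7132; c·n₁/n = 33·907/1541 = 19.4231
RR_MH = (340.9836 + 61.7132) / (202.4262 + 19.4231) = 402.6968 / 221.8493 = 1.81518

1.82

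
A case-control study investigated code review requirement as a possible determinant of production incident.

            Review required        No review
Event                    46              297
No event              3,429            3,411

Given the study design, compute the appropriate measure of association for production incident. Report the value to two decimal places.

Reading the table with exposure as columns: a = 46 (Review required, case), b = 3429 (Review required, non-case), c = 297 (No review, case), d = 3411.
This is a case-control study: participants were sampled on outcome status, so risks in the source population cannot be estimated directly — relative risk is not valid here. The odds ratio is the appropriate measure.
OR = (a·d)/(b·c) = (46 × 3411) / (3429 × 297) = 156906 / 1018413 = 0.15407

0.15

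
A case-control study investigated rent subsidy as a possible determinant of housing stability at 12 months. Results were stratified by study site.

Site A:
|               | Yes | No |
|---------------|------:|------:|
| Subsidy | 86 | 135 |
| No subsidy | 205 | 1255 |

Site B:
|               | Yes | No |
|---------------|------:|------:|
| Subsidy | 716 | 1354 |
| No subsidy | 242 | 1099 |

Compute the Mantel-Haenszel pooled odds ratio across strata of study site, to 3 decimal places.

2.621

OR_MH = Σ(aᵢdᵢ/nᵢ) / Σ(bᵢcᵢ/nᵢ), where nᵢ is the stratum total.
Stratum 1 (Site A): n = 1681; a·d/n = 86·1255/1681 = 64.2058; b·c/n = 135·205/1681 = 16.4634
Stratum 2 (Site B): n = 3411; a·d/n = 716·1099/3411 = 230.6901; b·c/n = 1354·242/3411 = 96.0622
OR_MH = (64.2058 + 230.6901) / (16.4634 + 96.0622) = 294.8960 / 112.5256 = 2.62070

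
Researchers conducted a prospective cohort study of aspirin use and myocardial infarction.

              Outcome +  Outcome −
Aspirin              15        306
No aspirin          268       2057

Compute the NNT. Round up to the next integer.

Risk in treated group = 15/321 = 0.04673; risk in control = 268/2325 = 0.11527.
Absolute risk reduction = 0.11527 − 0.04673 = 0.06854
NNT = 1 / ARR = 1 / 0.06854 = 14.590 → round up → 15

15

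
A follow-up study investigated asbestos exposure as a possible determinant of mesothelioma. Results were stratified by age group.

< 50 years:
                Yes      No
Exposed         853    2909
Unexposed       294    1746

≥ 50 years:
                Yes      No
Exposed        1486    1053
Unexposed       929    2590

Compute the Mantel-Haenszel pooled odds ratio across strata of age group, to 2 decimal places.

OR_MH = Σ(aᵢdᵢ/nᵢ) / Σ(bᵢcᵢ/nᵢ), where nᵢ is the stratum total.
Stratum 1 (< 50 years): n = 5802; a·d/n = 853·1746/5802 = 256.6939; b·c/n = 2909·294/5802 = 147.4054
Stratum 2 (≥ 50 years): n = 6058; a·d/n = 1486·2590/6058 = 635.3153; b·c/n = 1053·929/6058 = 161.4785
OR_MH = (256.6939 + 635.3153) / (147.4054 + 161.4785) = 892.0092 / 308.8839 = 2.88785

2.89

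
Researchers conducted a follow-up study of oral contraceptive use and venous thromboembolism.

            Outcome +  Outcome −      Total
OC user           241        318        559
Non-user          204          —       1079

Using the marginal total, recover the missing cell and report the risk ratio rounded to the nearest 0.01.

The missing cell is in the unexposed row: 1079 − 204 = 875.
So a = 241, b = 318, c = 204, d = 875.
RR = [a/(a+b)] / [c/(c+d)] = (241/559) / (204/1079) = 0.43113/0.18906 = 2.28032

2.28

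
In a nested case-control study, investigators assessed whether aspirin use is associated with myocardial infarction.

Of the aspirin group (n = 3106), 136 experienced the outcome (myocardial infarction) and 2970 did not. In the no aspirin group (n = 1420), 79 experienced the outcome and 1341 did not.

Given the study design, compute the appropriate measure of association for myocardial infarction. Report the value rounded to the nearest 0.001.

From the description: a = 136, b = 2970, c = 79, d = 1341.
This is a nested case-control study: participants were sampled on outcome status, so risks in the source population cannot be estimated directly — relative risk is not valid here. The odds ratio is the appropriate measure.
OR = (a·d)/(b·c) = (136 × 1341) / (2970 × 79) = 182376 / 234630 = 0.77729

0.777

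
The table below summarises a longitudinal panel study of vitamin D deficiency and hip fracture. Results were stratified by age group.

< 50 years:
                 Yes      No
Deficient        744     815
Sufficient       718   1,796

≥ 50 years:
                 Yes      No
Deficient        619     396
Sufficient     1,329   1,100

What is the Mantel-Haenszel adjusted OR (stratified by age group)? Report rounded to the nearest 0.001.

OR_MH = Σ(aᵢdᵢ/nᵢ) / Σ(bᵢcᵢ/nᵢ), where nᵢ is the stratum total.
Stratum 1 (< 50 years): n = 4073; a·d/n = 744·1796/4073 = 328.0687; b·c/n = 815·718/4073 = 143.6705
Stratum 2 (≥ 50 years): n = 3444; a·d/n = 619·1100/3444 = 197.7062; b·c/n = 396·1329/3444 = 152.8118
OR_MH = (328.0687 + 197.7062) / (143.6705 + 152.8118) = 525.7749 / 296.4824 = 1.77338

1.773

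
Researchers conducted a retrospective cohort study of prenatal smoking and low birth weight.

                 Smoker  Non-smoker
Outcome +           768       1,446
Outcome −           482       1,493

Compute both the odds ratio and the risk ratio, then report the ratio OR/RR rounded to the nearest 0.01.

Reading the table with exposure as columns: a = 768 (Smoker, case), b = 482 (Smoker, non-case), c = 1446 (Non-smoker, case), d = 1493.
OR = (768·1493)/(482·1446) = 1146624/696972 = 1.64515
Risk in exposed = 768/1250 = 0.61440; risk in unexposed = 1446/2939 = 0.49200; RR = 1.24877
OR/RR = 1.64515 / 1.24877 = 1.31742
The outcome is not rare, so the OR lies further from 1 than the RR.

1.32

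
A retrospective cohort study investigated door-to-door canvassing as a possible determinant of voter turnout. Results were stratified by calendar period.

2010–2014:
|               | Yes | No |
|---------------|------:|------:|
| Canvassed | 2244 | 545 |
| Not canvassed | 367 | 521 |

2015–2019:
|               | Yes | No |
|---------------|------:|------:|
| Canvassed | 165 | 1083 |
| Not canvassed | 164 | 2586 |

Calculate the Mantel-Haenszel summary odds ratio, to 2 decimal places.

4.30

OR_MH = Σ(aᵢdᵢ/nᵢ) / Σ(bᵢcᵢ/nᵢ), where nᵢ is the stratum total.
Stratum 1 (2010–2014): n = 3677; a·d/n = 2244·521/3677 = 317.9559; b·c/n = 545·367/3677 = 54.3962
Stratum 2 (2015–2019): n = 3998; a·d/n = 165·2586/3998 = 106.7259; b·c/n = 1083·164/3998 = 44.4252
OR_MH = (317.9559 + 106.7259) / (54.3962 + 44.4252) = 424.6818 / 98.8215 = 4.29747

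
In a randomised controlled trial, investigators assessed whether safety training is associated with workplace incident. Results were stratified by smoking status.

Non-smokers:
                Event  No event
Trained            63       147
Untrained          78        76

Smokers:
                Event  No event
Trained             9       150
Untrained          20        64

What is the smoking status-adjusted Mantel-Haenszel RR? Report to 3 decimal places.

RR_MH = Σ(aᵢ·n₀ᵢ/nᵢ) / Σ(cᵢ·n₁ᵢ/nᵢ), with n₁ᵢ = aᵢ+bᵢ (exposed), n₀ᵢ = cᵢ+dᵢ (unexposed), nᵢ = n₁ᵢ+n₀ᵢ.
Stratum 1 (Non-smokers): n₁ = 210, n₀ = 154, n = 364; a·n₀/n = 63·154/364 = 26.6538; c·n₁/n = 78·210/364 = 45.0000
Stratum 2 (Smokers): n₁ = 159, n₀ = 84, n = 243; a·n₀/n = 9·84/243 = 3.1111; c·n₁/n = 20·159/243 = 13.0864
RR_MH = (26.6538 + 3.1111) / (45.0000 + 13.0864) = 29.7650 / 58.0864 = 0.51243

0.512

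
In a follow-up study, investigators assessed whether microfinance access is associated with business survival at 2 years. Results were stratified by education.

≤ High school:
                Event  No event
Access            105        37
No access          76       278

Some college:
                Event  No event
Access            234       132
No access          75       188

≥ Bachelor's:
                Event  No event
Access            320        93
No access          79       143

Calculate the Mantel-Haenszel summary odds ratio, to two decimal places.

OR_MH = Σ(aᵢdᵢ/nᵢ) / Σ(bᵢcᵢ/nᵢ), where nᵢ is the stratum total.
Stratum 1 (≤ High school): n = 496; a·d/n = 105·278/496 = 58.8508; b·c/n = 37·76/496 = 5.6694
Stratum 2 (Some college): n = 629; a·d/n = 234·188/629 = 69.9396; b·c/n = 132·75/629 = 15.7393
Stratum 3 (≥ Bachelor's): n = 635; a·d/n = 320·143/635 = 72.0630; b·c/n = 93·79/635 = 11.5701
OR_MH = (58.8508 + 69.9396 + 72.0630) / (5.6694 + 15.7393 + 11.5701) = 200.8534 / 32.9787 = 6.09040

6.09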